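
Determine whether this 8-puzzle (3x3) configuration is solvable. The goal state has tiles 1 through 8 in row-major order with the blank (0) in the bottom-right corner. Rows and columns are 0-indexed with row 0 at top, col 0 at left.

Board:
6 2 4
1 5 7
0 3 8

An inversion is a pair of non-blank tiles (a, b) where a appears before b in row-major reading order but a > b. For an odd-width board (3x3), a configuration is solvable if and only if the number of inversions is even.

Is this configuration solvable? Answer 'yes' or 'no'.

Inversions (pairs i<j in row-major order where tile[i] > tile[j] > 0): 10
10 is even, so the puzzle is solvable.

Answer: yes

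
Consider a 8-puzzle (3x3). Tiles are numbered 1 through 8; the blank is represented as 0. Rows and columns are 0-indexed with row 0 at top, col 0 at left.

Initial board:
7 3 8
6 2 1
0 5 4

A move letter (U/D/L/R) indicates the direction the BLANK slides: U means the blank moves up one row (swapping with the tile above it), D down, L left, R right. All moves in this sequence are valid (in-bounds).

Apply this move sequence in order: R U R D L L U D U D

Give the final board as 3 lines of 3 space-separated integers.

Answer: 7 3 8
6 1 4
0 5 2

Derivation:
After move 1 (R):
7 3 8
6 2 1
5 0 4

After move 2 (U):
7 3 8
6 0 1
5 2 4

After move 3 (R):
7 3 8
6 1 0
5 2 4

After move 4 (D):
7 3 8
6 1 4
5 2 0

After move 5 (L):
7 3 8
6 1 4
5 0 2

After move 6 (L):
7 3 8
6 1 4
0 5 2

After move 7 (U):
7 3 8
0 1 4
6 5 2

After move 8 (D):
7 3 8
6 1 4
0 5 2

After move 9 (U):
7 3 8
0 1 4
6 5 2

After move 10 (D):
7 3 8
6 1 4
0 5 2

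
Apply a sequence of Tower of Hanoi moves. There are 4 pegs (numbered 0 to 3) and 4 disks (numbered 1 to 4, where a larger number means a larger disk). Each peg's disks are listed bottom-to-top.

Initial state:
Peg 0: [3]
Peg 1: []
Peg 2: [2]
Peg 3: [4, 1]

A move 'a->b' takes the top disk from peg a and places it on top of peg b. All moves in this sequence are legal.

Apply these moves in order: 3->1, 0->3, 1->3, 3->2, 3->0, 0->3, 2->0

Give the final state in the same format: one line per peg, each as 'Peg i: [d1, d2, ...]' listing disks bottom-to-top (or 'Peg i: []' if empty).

Answer: Peg 0: [1]
Peg 1: []
Peg 2: [2]
Peg 3: [4, 3]

Derivation:
After move 1 (3->1):
Peg 0: [3]
Peg 1: [1]
Peg 2: [2]
Peg 3: [4]

After move 2 (0->3):
Peg 0: []
Peg 1: [1]
Peg 2: [2]
Peg 3: [4, 3]

After move 3 (1->3):
Peg 0: []
Peg 1: []
Peg 2: [2]
Peg 3: [4, 3, 1]

After move 4 (3->2):
Peg 0: []
Peg 1: []
Peg 2: [2, 1]
Peg 3: [4, 3]

After move 5 (3->0):
Peg 0: [3]
Peg 1: []
Peg 2: [2, 1]
Peg 3: [4]

After move 6 (0->3):
Peg 0: []
Peg 1: []
Peg 2: [2, 1]
Peg 3: [4, 3]

After move 7 (2->0):
Peg 0: [1]
Peg 1: []
Peg 2: [2]
Peg 3: [4, 3]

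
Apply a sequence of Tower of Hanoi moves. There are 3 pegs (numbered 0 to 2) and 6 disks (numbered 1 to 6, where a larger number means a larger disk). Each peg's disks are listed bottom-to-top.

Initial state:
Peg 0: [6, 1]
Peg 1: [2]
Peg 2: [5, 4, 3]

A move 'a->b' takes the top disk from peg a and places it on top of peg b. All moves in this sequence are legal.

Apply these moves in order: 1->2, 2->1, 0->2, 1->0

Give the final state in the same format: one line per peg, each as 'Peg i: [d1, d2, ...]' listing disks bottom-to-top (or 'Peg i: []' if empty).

After move 1 (1->2):
Peg 0: [6, 1]
Peg 1: []
Peg 2: [5, 4, 3, 2]

After move 2 (2->1):
Peg 0: [6, 1]
Peg 1: [2]
Peg 2: [5, 4, 3]

After move 3 (0->2):
Peg 0: [6]
Peg 1: [2]
Peg 2: [5, 4, 3, 1]

After move 4 (1->0):
Peg 0: [6, 2]
Peg 1: []
Peg 2: [5, 4, 3, 1]

Answer: Peg 0: [6, 2]
Peg 1: []
Peg 2: [5, 4, 3, 1]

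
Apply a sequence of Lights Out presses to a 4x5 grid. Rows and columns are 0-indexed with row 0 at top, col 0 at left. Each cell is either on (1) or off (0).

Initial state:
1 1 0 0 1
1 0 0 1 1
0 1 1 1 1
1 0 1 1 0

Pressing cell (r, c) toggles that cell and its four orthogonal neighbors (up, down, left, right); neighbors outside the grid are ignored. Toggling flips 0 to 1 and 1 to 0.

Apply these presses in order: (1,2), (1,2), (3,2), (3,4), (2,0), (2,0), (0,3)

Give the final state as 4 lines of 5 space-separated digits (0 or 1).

After press 1 at (1,2):
1 1 1 0 1
1 1 1 0 1
0 1 0 1 1
1 0 1 1 0

After press 2 at (1,2):
1 1 0 0 1
1 0 0 1 1
0 1 1 1 1
1 0 1 1 0

After press 3 at (3,2):
1 1 0 0 1
1 0 0 1 1
0 1 0 1 1
1 1 0 0 0

After press 4 at (3,4):
1 1 0 0 1
1 0 0 1 1
0 1 0 1 0
1 1 0 1 1

After press 5 at (2,0):
1 1 0 0 1
0 0 0 1 1
1 0 0 1 0
0 1 0 1 1

After press 6 at (2,0):
1 1 0 0 1
1 0 0 1 1
0 1 0 1 0
1 1 0 1 1

After press 7 at (0,3):
1 1 1 1 0
1 0 0 0 1
0 1 0 1 0
1 1 0 1 1

Answer: 1 1 1 1 0
1 0 0 0 1
0 1 0 1 0
1 1 0 1 1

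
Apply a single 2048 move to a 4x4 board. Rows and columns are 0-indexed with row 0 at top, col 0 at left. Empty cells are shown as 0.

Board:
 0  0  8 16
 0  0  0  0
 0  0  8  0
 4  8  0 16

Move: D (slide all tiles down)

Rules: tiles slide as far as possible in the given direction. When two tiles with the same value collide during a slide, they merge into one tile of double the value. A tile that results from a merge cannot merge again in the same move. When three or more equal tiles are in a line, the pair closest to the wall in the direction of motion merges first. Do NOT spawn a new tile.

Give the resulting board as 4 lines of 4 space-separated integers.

Slide down:
col 0: [0, 0, 0, 4] -> [0, 0, 0, 4]
col 1: [0, 0, 0, 8] -> [0, 0, 0, 8]
col 2: [8, 0, 8, 0] -> [0, 0, 0, 16]
col 3: [16, 0, 0, 16] -> [0, 0, 0, 32]

Answer:  0  0  0  0
 0  0  0  0
 0  0  0  0
 4  8 16 32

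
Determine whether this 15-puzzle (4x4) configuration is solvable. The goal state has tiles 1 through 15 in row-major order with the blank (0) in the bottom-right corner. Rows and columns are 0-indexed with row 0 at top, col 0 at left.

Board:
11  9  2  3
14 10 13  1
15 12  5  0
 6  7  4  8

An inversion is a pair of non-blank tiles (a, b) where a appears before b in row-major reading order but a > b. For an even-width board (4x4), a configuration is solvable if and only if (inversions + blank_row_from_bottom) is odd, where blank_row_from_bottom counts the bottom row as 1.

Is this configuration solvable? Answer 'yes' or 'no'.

Answer: no

Derivation:
Inversions: 56
Blank is in row 2 (0-indexed from top), which is row 2 counting from the bottom (bottom = 1).
56 + 2 = 58, which is even, so the puzzle is not solvable.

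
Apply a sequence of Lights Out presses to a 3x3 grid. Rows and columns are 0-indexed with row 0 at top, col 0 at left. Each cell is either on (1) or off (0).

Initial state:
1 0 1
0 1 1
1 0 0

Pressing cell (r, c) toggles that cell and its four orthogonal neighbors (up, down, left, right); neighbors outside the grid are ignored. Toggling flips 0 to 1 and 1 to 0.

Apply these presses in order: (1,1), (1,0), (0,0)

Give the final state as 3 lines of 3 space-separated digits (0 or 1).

After press 1 at (1,1):
1 1 1
1 0 0
1 1 0

After press 2 at (1,0):
0 1 1
0 1 0
0 1 0

After press 3 at (0,0):
1 0 1
1 1 0
0 1 0

Answer: 1 0 1
1 1 0
0 1 0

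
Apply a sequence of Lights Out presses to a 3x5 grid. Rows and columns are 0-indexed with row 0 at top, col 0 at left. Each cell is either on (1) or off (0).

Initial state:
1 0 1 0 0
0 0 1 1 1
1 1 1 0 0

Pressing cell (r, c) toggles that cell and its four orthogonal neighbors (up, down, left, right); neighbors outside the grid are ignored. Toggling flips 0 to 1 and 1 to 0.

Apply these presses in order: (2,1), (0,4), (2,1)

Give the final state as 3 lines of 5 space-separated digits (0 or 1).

After press 1 at (2,1):
1 0 1 0 0
0 1 1 1 1
0 0 0 0 0

After press 2 at (0,4):
1 0 1 1 1
0 1 1 1 0
0 0 0 0 0

After press 3 at (2,1):
1 0 1 1 1
0 0 1 1 0
1 1 1 0 0

Answer: 1 0 1 1 1
0 0 1 1 0
1 1 1 0 0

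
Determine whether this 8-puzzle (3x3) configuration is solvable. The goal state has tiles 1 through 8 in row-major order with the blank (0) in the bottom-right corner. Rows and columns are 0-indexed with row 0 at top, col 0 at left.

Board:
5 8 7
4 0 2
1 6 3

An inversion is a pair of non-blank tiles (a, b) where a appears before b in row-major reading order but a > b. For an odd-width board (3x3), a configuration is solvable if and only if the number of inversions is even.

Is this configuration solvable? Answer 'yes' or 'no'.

Answer: yes

Derivation:
Inversions (pairs i<j in row-major order where tile[i] > tile[j] > 0): 20
20 is even, so the puzzle is solvable.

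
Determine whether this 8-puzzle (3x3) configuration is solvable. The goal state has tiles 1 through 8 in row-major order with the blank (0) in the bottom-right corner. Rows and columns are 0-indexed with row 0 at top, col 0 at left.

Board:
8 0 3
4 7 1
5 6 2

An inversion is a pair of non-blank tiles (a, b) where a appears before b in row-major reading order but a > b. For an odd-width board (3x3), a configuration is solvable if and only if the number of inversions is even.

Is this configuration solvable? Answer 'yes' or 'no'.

Answer: no

Derivation:
Inversions (pairs i<j in row-major order where tile[i] > tile[j] > 0): 17
17 is odd, so the puzzle is not solvable.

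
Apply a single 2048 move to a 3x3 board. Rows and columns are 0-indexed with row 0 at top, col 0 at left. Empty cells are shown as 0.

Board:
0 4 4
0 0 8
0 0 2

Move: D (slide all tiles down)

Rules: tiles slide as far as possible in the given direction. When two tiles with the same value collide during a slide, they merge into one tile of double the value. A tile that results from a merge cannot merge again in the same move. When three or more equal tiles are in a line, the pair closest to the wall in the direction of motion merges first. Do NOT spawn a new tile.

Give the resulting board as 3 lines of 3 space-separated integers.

Answer: 0 0 4
0 0 8
0 4 2

Derivation:
Slide down:
col 0: [0, 0, 0] -> [0, 0, 0]
col 1: [4, 0, 0] -> [0, 0, 4]
col 2: [4, 8, 2] -> [4, 8, 2]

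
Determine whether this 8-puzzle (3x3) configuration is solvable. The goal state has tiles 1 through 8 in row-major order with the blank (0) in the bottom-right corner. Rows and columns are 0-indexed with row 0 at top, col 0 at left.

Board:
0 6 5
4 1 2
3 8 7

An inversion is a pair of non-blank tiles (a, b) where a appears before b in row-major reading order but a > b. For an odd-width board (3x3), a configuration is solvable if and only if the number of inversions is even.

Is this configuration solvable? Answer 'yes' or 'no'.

Answer: no

Derivation:
Inversions (pairs i<j in row-major order where tile[i] > tile[j] > 0): 13
13 is odd, so the puzzle is not solvable.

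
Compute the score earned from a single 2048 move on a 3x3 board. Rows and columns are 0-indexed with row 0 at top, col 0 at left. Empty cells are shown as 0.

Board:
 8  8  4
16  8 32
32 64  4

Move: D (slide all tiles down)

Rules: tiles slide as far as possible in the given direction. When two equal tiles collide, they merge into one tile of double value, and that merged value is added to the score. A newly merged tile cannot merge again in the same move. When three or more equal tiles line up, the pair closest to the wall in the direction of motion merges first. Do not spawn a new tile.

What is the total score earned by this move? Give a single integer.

Slide down:
col 0: [8, 16, 32] -> [8, 16, 32]  score +0 (running 0)
col 1: [8, 8, 64] -> [0, 16, 64]  score +16 (running 16)
col 2: [4, 32, 4] -> [4, 32, 4]  score +0 (running 16)
Board after move:
 8  0  4
16 16 32
32 64  4

Answer: 16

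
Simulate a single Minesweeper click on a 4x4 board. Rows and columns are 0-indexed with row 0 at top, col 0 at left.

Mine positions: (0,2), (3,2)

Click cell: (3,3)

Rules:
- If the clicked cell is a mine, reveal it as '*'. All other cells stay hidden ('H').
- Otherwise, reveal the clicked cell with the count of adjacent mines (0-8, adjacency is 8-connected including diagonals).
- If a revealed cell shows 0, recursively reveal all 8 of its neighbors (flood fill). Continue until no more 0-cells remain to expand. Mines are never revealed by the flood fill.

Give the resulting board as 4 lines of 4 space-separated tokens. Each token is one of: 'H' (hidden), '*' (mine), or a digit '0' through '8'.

H H H H
H H H H
H H H H
H H H 1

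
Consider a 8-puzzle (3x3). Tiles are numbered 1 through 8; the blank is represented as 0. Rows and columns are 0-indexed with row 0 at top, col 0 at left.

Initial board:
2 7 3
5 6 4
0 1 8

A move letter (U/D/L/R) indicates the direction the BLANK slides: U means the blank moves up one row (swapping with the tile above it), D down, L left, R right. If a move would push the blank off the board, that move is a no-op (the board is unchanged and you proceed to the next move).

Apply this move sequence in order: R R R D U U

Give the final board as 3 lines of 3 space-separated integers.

After move 1 (R):
2 7 3
5 6 4
1 0 8

After move 2 (R):
2 7 3
5 6 4
1 8 0

After move 3 (R):
2 7 3
5 6 4
1 8 0

After move 4 (D):
2 7 3
5 6 4
1 8 0

After move 5 (U):
2 7 3
5 6 0
1 8 4

After move 6 (U):
2 7 0
5 6 3
1 8 4

Answer: 2 7 0
5 6 3
1 8 4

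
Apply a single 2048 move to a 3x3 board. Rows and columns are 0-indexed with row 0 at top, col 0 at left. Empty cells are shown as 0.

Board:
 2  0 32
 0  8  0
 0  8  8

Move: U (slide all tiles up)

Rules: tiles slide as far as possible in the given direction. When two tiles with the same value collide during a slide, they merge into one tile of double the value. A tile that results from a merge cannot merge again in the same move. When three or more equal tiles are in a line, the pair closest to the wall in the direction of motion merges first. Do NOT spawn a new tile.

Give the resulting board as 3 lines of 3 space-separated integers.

Slide up:
col 0: [2, 0, 0] -> [2, 0, 0]
col 1: [0, 8, 8] -> [16, 0, 0]
col 2: [32, 0, 8] -> [32, 8, 0]

Answer:  2 16 32
 0  0  8
 0  0  0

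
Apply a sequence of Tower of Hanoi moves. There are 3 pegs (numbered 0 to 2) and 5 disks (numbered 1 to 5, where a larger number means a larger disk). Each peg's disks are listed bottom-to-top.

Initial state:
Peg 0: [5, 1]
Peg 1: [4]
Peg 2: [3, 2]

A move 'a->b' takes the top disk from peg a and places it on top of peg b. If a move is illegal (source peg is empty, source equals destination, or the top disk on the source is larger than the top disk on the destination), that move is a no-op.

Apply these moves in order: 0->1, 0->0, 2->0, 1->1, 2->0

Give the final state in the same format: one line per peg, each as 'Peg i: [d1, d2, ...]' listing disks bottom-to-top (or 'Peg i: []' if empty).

Answer: Peg 0: [5, 2]
Peg 1: [4, 1]
Peg 2: [3]

Derivation:
After move 1 (0->1):
Peg 0: [5]
Peg 1: [4, 1]
Peg 2: [3, 2]

After move 2 (0->0):
Peg 0: [5]
Peg 1: [4, 1]
Peg 2: [3, 2]

After move 3 (2->0):
Peg 0: [5, 2]
Peg 1: [4, 1]
Peg 2: [3]

After move 4 (1->1):
Peg 0: [5, 2]
Peg 1: [4, 1]
Peg 2: [3]

After move 5 (2->0):
Peg 0: [5, 2]
Peg 1: [4, 1]
Peg 2: [3]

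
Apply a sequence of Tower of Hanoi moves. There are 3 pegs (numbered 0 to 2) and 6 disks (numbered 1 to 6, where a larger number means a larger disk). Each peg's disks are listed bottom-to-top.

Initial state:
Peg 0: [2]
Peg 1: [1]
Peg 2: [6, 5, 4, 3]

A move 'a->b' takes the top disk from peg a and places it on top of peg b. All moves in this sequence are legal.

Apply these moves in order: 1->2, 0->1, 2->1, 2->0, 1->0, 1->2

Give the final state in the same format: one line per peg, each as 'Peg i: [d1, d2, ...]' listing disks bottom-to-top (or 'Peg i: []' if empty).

Answer: Peg 0: [3, 1]
Peg 1: []
Peg 2: [6, 5, 4, 2]

Derivation:
After move 1 (1->2):
Peg 0: [2]
Peg 1: []
Peg 2: [6, 5, 4, 3, 1]

After move 2 (0->1):
Peg 0: []
Peg 1: [2]
Peg 2: [6, 5, 4, 3, 1]

After move 3 (2->1):
Peg 0: []
Peg 1: [2, 1]
Peg 2: [6, 5, 4, 3]

After move 4 (2->0):
Peg 0: [3]
Peg 1: [2, 1]
Peg 2: [6, 5, 4]

After move 5 (1->0):
Peg 0: [3, 1]
Peg 1: [2]
Peg 2: [6, 5, 4]

After move 6 (1->2):
Peg 0: [3, 1]
Peg 1: []
Peg 2: [6, 5, 4, 2]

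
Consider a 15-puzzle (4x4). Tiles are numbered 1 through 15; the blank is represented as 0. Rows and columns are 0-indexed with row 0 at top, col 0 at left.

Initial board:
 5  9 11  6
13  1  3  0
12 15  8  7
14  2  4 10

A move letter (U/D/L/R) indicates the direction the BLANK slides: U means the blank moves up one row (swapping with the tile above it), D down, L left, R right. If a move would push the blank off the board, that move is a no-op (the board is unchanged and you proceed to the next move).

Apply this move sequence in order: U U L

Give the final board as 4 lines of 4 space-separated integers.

Answer:  5  9  0 11
13  1  3  6
12 15  8  7
14  2  4 10

Derivation:
After move 1 (U):
 5  9 11  0
13  1  3  6
12 15  8  7
14  2  4 10

After move 2 (U):
 5  9 11  0
13  1  3  6
12 15  8  7
14  2  4 10

After move 3 (L):
 5  9  0 11
13  1  3  6
12 15  8  7
14  2  4 10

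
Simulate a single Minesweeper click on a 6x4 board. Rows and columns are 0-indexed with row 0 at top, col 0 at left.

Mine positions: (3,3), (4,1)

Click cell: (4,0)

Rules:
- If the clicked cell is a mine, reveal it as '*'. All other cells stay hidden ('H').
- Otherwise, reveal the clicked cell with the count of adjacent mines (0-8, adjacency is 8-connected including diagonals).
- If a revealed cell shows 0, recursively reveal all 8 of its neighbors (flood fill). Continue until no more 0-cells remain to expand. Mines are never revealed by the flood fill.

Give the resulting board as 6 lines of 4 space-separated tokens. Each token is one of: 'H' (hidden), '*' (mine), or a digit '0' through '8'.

H H H H
H H H H
H H H H
H H H H
1 H H H
H H H H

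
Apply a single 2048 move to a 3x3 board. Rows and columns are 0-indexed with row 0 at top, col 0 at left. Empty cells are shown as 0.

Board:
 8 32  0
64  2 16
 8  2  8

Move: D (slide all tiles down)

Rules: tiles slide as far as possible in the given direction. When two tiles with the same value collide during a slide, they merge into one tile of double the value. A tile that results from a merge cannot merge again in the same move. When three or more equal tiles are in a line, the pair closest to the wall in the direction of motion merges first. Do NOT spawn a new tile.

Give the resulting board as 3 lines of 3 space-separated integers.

Slide down:
col 0: [8, 64, 8] -> [8, 64, 8]
col 1: [32, 2, 2] -> [0, 32, 4]
col 2: [0, 16, 8] -> [0, 16, 8]

Answer:  8  0  0
64 32 16
 8  4  8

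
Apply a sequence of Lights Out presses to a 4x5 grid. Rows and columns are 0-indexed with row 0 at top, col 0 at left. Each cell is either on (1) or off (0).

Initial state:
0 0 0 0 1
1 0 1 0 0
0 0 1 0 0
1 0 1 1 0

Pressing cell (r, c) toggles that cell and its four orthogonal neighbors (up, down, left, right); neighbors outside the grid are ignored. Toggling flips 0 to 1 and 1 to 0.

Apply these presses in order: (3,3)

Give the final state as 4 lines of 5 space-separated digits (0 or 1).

Answer: 0 0 0 0 1
1 0 1 0 0
0 0 1 1 0
1 0 0 0 1

Derivation:
After press 1 at (3,3):
0 0 0 0 1
1 0 1 0 0
0 0 1 1 0
1 0 0 0 1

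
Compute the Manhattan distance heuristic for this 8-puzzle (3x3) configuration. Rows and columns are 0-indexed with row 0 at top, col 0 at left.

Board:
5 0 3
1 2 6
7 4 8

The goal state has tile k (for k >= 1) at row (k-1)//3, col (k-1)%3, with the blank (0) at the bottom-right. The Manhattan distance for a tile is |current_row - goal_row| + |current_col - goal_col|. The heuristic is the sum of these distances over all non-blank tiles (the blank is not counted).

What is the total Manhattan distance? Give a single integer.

Answer: 7

Derivation:
Tile 5: (0,0)->(1,1) = 2
Tile 3: (0,2)->(0,2) = 0
Tile 1: (1,0)->(0,0) = 1
Tile 2: (1,1)->(0,1) = 1
Tile 6: (1,2)->(1,2) = 0
Tile 7: (2,0)->(2,0) = 0
Tile 4: (2,1)->(1,0) = 2
Tile 8: (2,2)->(2,1) = 1
Sum: 2 + 0 + 1 + 1 + 0 + 0 + 2 + 1 = 7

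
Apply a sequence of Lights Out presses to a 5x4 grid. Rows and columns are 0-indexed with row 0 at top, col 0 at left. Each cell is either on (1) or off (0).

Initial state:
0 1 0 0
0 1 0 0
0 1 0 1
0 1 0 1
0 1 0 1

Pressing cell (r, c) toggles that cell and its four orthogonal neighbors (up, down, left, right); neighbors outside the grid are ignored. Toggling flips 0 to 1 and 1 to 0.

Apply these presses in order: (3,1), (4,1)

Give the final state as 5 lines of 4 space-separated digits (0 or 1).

Answer: 0 1 0 0
0 1 0 0
0 0 0 1
1 1 1 1
1 1 1 1

Derivation:
After press 1 at (3,1):
0 1 0 0
0 1 0 0
0 0 0 1
1 0 1 1
0 0 0 1

After press 2 at (4,1):
0 1 0 0
0 1 0 0
0 0 0 1
1 1 1 1
1 1 1 1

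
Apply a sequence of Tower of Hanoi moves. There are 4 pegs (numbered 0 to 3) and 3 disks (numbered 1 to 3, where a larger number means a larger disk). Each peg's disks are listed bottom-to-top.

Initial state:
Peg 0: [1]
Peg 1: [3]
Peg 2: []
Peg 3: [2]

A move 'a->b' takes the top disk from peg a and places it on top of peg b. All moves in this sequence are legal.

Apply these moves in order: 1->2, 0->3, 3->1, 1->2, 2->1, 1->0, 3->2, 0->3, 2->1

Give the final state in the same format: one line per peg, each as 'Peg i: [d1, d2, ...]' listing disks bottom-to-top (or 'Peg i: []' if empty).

After move 1 (1->2):
Peg 0: [1]
Peg 1: []
Peg 2: [3]
Peg 3: [2]

After move 2 (0->3):
Peg 0: []
Peg 1: []
Peg 2: [3]
Peg 3: [2, 1]

After move 3 (3->1):
Peg 0: []
Peg 1: [1]
Peg 2: [3]
Peg 3: [2]

After move 4 (1->2):
Peg 0: []
Peg 1: []
Peg 2: [3, 1]
Peg 3: [2]

After move 5 (2->1):
Peg 0: []
Peg 1: [1]
Peg 2: [3]
Peg 3: [2]

After move 6 (1->0):
Peg 0: [1]
Peg 1: []
Peg 2: [3]
Peg 3: [2]

After move 7 (3->2):
Peg 0: [1]
Peg 1: []
Peg 2: [3, 2]
Peg 3: []

After move 8 (0->3):
Peg 0: []
Peg 1: []
Peg 2: [3, 2]
Peg 3: [1]

After move 9 (2->1):
Peg 0: []
Peg 1: [2]
Peg 2: [3]
Peg 3: [1]

Answer: Peg 0: []
Peg 1: [2]
Peg 2: [3]
Peg 3: [1]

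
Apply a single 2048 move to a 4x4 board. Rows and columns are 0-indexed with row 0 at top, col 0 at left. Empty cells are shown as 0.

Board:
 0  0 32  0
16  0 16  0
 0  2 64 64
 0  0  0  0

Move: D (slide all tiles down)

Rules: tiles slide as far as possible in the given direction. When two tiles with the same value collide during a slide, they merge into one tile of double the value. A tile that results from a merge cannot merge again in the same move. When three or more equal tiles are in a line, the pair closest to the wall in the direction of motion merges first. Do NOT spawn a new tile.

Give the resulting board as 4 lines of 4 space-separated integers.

Slide down:
col 0: [0, 16, 0, 0] -> [0, 0, 0, 16]
col 1: [0, 0, 2, 0] -> [0, 0, 0, 2]
col 2: [32, 16, 64, 0] -> [0, 32, 16, 64]
col 3: [0, 0, 64, 0] -> [0, 0, 0, 64]

Answer:  0  0  0  0
 0  0 32  0
 0  0 16  0
16  2 64 64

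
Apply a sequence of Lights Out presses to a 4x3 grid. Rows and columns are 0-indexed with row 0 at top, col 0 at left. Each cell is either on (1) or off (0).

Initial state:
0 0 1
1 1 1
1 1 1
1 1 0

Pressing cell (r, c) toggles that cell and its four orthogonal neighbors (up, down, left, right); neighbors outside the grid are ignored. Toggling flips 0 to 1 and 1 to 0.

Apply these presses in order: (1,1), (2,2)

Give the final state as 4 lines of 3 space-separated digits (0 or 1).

Answer: 0 1 1
0 0 1
1 1 0
1 1 1

Derivation:
After press 1 at (1,1):
0 1 1
0 0 0
1 0 1
1 1 0

After press 2 at (2,2):
0 1 1
0 0 1
1 1 0
1 1 1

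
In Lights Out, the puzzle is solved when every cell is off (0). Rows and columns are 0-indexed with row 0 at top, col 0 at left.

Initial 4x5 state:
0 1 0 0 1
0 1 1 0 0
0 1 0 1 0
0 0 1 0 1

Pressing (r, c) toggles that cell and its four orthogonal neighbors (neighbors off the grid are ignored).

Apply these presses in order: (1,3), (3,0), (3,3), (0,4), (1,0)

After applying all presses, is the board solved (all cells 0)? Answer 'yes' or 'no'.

After press 1 at (1,3):
0 1 0 1 1
0 1 0 1 1
0 1 0 0 0
0 0 1 0 1

After press 2 at (3,0):
0 1 0 1 1
0 1 0 1 1
1 1 0 0 0
1 1 1 0 1

After press 3 at (3,3):
0 1 0 1 1
0 1 0 1 1
1 1 0 1 0
1 1 0 1 0

After press 4 at (0,4):
0 1 0 0 0
0 1 0 1 0
1 1 0 1 0
1 1 0 1 0

After press 5 at (1,0):
1 1 0 0 0
1 0 0 1 0
0 1 0 1 0
1 1 0 1 0

Lights still on: 9

Answer: no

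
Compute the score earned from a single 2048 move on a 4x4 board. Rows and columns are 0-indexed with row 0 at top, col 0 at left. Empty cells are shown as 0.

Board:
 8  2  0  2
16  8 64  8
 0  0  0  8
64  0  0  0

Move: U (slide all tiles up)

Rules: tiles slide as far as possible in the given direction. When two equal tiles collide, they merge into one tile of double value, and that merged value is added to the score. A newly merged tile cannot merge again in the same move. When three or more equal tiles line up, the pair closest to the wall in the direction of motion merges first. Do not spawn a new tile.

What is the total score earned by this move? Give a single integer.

Slide up:
col 0: [8, 16, 0, 64] -> [8, 16, 64, 0]  score +0 (running 0)
col 1: [2, 8, 0, 0] -> [2, 8, 0, 0]  score +0 (running 0)
col 2: [0, 64, 0, 0] -> [64, 0, 0, 0]  score +0 (running 0)
col 3: [2, 8, 8, 0] -> [2, 16, 0, 0]  score +16 (running 16)
Board after move:
 8  2 64  2
16  8  0 16
64  0  0  0
 0  0  0  0

Answer: 16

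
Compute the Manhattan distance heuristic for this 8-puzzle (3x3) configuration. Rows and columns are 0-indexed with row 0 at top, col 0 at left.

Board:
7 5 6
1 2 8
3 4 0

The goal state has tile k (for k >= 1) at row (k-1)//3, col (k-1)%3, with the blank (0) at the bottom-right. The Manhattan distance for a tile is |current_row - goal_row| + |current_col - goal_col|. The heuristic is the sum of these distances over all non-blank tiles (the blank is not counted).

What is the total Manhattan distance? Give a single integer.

Tile 7: (0,0)->(2,0) = 2
Tile 5: (0,1)->(1,1) = 1
Tile 6: (0,2)->(1,2) = 1
Tile 1: (1,0)->(0,0) = 1
Tile 2: (1,1)->(0,1) = 1
Tile 8: (1,2)->(2,1) = 2
Tile 3: (2,0)->(0,2) = 4
Tile 4: (2,1)->(1,0) = 2
Sum: 2 + 1 + 1 + 1 + 1 + 2 + 4 + 2 = 14

Answer: 14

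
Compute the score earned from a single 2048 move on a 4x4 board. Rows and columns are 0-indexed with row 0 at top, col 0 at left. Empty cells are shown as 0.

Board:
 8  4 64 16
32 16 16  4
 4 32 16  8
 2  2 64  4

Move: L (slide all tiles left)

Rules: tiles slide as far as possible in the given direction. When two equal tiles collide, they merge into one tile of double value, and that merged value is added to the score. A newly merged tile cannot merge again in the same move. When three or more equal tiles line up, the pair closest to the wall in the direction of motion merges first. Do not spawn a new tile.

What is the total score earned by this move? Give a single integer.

Slide left:
row 0: [8, 4, 64, 16] -> [8, 4, 64, 16]  score +0 (running 0)
row 1: [32, 16, 16, 4] -> [32, 32, 4, 0]  score +32 (running 32)
row 2: [4, 32, 16, 8] -> [4, 32, 16, 8]  score +0 (running 32)
row 3: [2, 2, 64, 4] -> [4, 64, 4, 0]  score +4 (running 36)
Board after move:
 8  4 64 16
32 32  4  0
 4 32 16  8
 4 64  4  0

Answer: 36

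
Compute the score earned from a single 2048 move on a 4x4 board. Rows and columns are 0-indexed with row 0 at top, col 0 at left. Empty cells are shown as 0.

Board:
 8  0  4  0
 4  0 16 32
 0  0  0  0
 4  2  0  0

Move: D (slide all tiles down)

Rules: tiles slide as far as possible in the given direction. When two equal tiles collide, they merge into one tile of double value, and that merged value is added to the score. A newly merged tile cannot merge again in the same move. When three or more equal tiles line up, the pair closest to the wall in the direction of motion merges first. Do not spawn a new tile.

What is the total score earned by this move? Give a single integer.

Slide down:
col 0: [8, 4, 0, 4] -> [0, 0, 8, 8]  score +8 (running 8)
col 1: [0, 0, 0, 2] -> [0, 0, 0, 2]  score +0 (running 8)
col 2: [4, 16, 0, 0] -> [0, 0, 4, 16]  score +0 (running 8)
col 3: [0, 32, 0, 0] -> [0, 0, 0, 32]  score +0 (running 8)
Board after move:
 0  0  0  0
 0  0  0  0
 8  0  4  0
 8  2 16 32

Answer: 8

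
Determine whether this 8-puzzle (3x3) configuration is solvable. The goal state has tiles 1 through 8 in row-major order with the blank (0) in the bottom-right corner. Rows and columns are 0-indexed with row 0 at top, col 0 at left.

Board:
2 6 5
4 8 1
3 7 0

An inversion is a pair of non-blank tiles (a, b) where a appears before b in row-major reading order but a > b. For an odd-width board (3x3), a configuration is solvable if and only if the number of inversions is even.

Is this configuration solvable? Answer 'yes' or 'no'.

Inversions (pairs i<j in row-major order where tile[i] > tile[j] > 0): 13
13 is odd, so the puzzle is not solvable.

Answer: no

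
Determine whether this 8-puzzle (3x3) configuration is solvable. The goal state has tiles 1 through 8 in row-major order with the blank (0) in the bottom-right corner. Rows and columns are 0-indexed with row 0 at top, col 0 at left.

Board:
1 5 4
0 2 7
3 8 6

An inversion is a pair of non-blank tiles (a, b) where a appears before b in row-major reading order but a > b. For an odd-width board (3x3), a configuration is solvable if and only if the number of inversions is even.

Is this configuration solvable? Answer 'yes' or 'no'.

Inversions (pairs i<j in row-major order where tile[i] > tile[j] > 0): 8
8 is even, so the puzzle is solvable.

Answer: yes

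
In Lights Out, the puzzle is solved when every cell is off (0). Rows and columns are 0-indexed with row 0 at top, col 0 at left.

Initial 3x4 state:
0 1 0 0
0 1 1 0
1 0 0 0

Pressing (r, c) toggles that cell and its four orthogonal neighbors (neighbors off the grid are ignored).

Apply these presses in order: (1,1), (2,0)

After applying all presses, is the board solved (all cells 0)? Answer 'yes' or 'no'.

Answer: yes

Derivation:
After press 1 at (1,1):
0 0 0 0
1 0 0 0
1 1 0 0

After press 2 at (2,0):
0 0 0 0
0 0 0 0
0 0 0 0

Lights still on: 0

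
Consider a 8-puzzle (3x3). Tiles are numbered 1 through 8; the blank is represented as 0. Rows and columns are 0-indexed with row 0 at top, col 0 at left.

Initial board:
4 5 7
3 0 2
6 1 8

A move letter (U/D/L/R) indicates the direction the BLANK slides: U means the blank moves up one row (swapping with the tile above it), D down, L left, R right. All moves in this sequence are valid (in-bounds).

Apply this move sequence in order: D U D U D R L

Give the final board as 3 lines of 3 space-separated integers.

Answer: 4 5 7
3 1 2
6 0 8

Derivation:
After move 1 (D):
4 5 7
3 1 2
6 0 8

After move 2 (U):
4 5 7
3 0 2
6 1 8

After move 3 (D):
4 5 7
3 1 2
6 0 8

After move 4 (U):
4 5 7
3 0 2
6 1 8

After move 5 (D):
4 5 7
3 1 2
6 0 8

After move 6 (R):
4 5 7
3 1 2
6 8 0

After move 7 (L):
4 5 7
3 1 2
6 0 8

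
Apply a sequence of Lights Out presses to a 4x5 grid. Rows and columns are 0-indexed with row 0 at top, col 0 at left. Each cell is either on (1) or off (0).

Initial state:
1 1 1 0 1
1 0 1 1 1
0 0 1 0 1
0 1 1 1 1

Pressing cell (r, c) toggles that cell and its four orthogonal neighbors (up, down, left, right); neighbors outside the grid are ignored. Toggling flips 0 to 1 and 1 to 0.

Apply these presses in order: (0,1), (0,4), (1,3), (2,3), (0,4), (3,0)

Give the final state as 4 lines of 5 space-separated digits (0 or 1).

After press 1 at (0,1):
0 0 0 0 1
1 1 1 1 1
0 0 1 0 1
0 1 1 1 1

After press 2 at (0,4):
0 0 0 1 0
1 1 1 1 0
0 0 1 0 1
0 1 1 1 1

After press 3 at (1,3):
0 0 0 0 0
1 1 0 0 1
0 0 1 1 1
0 1 1 1 1

After press 4 at (2,3):
0 0 0 0 0
1 1 0 1 1
0 0 0 0 0
0 1 1 0 1

After press 5 at (0,4):
0 0 0 1 1
1 1 0 1 0
0 0 0 0 0
0 1 1 0 1

After press 6 at (3,0):
0 0 0 1 1
1 1 0 1 0
1 0 0 0 0
1 0 1 0 1

Answer: 0 0 0 1 1
1 1 0 1 0
1 0 0 0 0
1 0 1 0 1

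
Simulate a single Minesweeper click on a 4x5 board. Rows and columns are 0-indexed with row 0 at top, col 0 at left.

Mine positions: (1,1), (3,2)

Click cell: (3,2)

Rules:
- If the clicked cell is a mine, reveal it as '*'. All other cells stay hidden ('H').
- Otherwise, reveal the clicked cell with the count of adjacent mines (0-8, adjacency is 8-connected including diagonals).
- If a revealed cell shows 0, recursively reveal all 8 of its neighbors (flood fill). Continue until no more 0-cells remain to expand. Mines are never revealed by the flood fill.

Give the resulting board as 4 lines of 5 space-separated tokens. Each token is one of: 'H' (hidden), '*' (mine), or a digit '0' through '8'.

H H H H H
H H H H H
H H H H H
H H * H H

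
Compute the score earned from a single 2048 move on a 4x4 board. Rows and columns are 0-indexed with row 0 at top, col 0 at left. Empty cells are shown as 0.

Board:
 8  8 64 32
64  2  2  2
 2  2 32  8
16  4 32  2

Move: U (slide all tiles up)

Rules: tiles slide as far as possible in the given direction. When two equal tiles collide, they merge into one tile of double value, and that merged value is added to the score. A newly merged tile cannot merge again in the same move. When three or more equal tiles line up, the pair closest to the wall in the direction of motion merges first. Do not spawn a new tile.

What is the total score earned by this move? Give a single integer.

Answer: 68

Derivation:
Slide up:
col 0: [8, 64, 2, 16] -> [8, 64, 2, 16]  score +0 (running 0)
col 1: [8, 2, 2, 4] -> [8, 4, 4, 0]  score +4 (running 4)
col 2: [64, 2, 32, 32] -> [64, 2, 64, 0]  score +64 (running 68)
col 3: [32, 2, 8, 2] -> [32, 2, 8, 2]  score +0 (running 68)
Board after move:
 8  8 64 32
64  4  2  2
 2  4 64  8
16  0  0  2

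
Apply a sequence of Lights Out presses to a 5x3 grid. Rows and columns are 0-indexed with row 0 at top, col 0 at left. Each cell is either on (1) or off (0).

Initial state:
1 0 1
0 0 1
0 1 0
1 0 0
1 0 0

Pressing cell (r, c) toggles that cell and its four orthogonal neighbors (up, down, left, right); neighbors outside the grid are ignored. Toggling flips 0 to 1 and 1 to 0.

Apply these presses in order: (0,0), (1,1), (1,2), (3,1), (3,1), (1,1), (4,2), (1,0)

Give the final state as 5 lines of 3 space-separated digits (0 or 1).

After press 1 at (0,0):
0 1 1
1 0 1
0 1 0
1 0 0
1 0 0

After press 2 at (1,1):
0 0 1
0 1 0
0 0 0
1 0 0
1 0 0

After press 3 at (1,2):
0 0 0
0 0 1
0 0 1
1 0 0
1 0 0

After press 4 at (3,1):
0 0 0
0 0 1
0 1 1
0 1 1
1 1 0

After press 5 at (3,1):
0 0 0
0 0 1
0 0 1
1 0 0
1 0 0

After press 6 at (1,1):
0 1 0
1 1 0
0 1 1
1 0 0
1 0 0

After press 7 at (4,2):
0 1 0
1 1 0
0 1 1
1 0 1
1 1 1

After press 8 at (1,0):
1 1 0
0 0 0
1 1 1
1 0 1
1 1 1

Answer: 1 1 0
0 0 0
1 1 1
1 0 1
1 1 1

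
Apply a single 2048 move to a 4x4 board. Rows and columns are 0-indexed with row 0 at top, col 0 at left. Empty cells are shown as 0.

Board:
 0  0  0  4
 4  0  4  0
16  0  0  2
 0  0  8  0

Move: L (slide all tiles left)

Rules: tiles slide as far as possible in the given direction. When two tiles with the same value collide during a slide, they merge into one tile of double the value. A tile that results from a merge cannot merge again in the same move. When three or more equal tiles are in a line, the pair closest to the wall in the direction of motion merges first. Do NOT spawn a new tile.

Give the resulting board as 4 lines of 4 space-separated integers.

Answer:  4  0  0  0
 8  0  0  0
16  2  0  0
 8  0  0  0

Derivation:
Slide left:
row 0: [0, 0, 0, 4] -> [4, 0, 0, 0]
row 1: [4, 0, 4, 0] -> [8, 0, 0, 0]
row 2: [16, 0, 0, 2] -> [16, 2, 0, 0]
row 3: [0, 0, 8, 0] -> [8, 0, 0, 0]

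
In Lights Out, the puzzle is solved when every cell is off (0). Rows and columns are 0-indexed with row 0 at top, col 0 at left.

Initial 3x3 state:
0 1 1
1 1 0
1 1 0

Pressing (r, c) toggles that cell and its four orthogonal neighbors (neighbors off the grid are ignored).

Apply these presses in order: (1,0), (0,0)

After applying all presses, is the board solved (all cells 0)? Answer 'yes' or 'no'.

Answer: no

Derivation:
After press 1 at (1,0):
1 1 1
0 0 0
0 1 0

After press 2 at (0,0):
0 0 1
1 0 0
0 1 0

Lights still on: 3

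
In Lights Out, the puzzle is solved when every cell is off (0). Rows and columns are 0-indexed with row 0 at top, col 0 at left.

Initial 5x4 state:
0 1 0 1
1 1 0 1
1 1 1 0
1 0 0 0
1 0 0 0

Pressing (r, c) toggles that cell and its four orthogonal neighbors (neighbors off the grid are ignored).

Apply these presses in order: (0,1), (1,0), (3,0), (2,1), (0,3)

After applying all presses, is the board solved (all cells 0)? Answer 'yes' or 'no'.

After press 1 at (0,1):
1 0 1 1
1 0 0 1
1 1 1 0
1 0 0 0
1 0 0 0

After press 2 at (1,0):
0 0 1 1
0 1 0 1
0 1 1 0
1 0 0 0
1 0 0 0

After press 3 at (3,0):
0 0 1 1
0 1 0 1
1 1 1 0
0 1 0 0
0 0 0 0

After press 4 at (2,1):
0 0 1 1
0 0 0 1
0 0 0 0
0 0 0 0
0 0 0 0

After press 5 at (0,3):
0 0 0 0
0 0 0 0
0 0 0 0
0 0 0 0
0 0 0 0

Lights still on: 0

Answer: yes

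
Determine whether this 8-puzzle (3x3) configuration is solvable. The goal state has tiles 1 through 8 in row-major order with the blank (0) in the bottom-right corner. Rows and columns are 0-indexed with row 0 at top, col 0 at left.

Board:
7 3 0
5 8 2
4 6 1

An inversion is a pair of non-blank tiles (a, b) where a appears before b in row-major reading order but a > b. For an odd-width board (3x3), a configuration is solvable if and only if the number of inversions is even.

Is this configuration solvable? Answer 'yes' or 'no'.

Inversions (pairs i<j in row-major order where tile[i] > tile[j] > 0): 18
18 is even, so the puzzle is solvable.

Answer: yes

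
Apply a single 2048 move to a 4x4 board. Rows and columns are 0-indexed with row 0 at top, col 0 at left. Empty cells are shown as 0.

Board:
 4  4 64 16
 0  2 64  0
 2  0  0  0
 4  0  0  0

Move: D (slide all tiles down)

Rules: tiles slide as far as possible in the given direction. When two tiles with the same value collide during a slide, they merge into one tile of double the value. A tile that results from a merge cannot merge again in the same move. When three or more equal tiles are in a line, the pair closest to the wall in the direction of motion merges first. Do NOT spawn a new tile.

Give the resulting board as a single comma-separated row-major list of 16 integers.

Slide down:
col 0: [4, 0, 2, 4] -> [0, 4, 2, 4]
col 1: [4, 2, 0, 0] -> [0, 0, 4, 2]
col 2: [64, 64, 0, 0] -> [0, 0, 0, 128]
col 3: [16, 0, 0, 0] -> [0, 0, 0, 16]

Answer: 0, 0, 0, 0, 4, 0, 0, 0, 2, 4, 0, 0, 4, 2, 128, 16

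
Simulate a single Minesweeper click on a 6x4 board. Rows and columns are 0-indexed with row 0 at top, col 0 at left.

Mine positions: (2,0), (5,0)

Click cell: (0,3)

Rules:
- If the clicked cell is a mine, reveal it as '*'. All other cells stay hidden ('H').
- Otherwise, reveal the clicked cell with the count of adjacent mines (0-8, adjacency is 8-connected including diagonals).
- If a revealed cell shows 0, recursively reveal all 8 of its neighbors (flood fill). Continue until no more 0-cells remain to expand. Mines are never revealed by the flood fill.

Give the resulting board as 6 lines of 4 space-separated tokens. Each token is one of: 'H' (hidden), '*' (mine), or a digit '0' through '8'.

0 0 0 0
1 1 0 0
H 1 0 0
H 1 0 0
H 1 0 0
H 1 0 0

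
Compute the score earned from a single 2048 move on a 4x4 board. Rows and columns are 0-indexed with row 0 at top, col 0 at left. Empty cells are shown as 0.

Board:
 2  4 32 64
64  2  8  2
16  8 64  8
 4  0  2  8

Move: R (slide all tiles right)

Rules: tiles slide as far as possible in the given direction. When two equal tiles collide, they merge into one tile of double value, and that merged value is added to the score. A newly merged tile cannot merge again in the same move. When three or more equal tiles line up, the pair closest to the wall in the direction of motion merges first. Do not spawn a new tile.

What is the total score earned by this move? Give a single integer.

Answer: 0

Derivation:
Slide right:
row 0: [2, 4, 32, 64] -> [2, 4, 32, 64]  score +0 (running 0)
row 1: [64, 2, 8, 2] -> [64, 2, 8, 2]  score +0 (running 0)
row 2: [16, 8, 64, 8] -> [16, 8, 64, 8]  score +0 (running 0)
row 3: [4, 0, 2, 8] -> [0, 4, 2, 8]  score +0 (running 0)
Board after move:
 2  4 32 64
64  2  8  2
16  8 64  8
 0  4  2  8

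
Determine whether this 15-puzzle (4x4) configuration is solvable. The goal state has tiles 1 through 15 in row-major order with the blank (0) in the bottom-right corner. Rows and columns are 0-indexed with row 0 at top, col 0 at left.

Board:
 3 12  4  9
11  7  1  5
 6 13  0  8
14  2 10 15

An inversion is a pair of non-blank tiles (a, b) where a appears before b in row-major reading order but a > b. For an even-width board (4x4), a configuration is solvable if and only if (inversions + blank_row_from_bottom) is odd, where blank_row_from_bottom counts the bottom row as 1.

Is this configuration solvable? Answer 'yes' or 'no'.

Inversions: 39
Blank is in row 2 (0-indexed from top), which is row 2 counting from the bottom (bottom = 1).
39 + 2 = 41, which is odd, so the puzzle is solvable.

Answer: yes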